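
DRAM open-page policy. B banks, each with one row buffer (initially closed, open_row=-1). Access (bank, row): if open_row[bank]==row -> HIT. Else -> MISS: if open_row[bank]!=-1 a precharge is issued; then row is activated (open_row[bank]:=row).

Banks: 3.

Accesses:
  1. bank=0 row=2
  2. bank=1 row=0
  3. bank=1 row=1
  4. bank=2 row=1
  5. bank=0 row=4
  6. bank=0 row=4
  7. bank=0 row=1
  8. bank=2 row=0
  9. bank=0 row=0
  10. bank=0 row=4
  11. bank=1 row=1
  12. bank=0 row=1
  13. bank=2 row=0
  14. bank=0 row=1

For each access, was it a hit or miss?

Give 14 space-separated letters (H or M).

Acc 1: bank0 row2 -> MISS (open row2); precharges=0
Acc 2: bank1 row0 -> MISS (open row0); precharges=0
Acc 3: bank1 row1 -> MISS (open row1); precharges=1
Acc 4: bank2 row1 -> MISS (open row1); precharges=1
Acc 5: bank0 row4 -> MISS (open row4); precharges=2
Acc 6: bank0 row4 -> HIT
Acc 7: bank0 row1 -> MISS (open row1); precharges=3
Acc 8: bank2 row0 -> MISS (open row0); precharges=4
Acc 9: bank0 row0 -> MISS (open row0); precharges=5
Acc 10: bank0 row4 -> MISS (open row4); precharges=6
Acc 11: bank1 row1 -> HIT
Acc 12: bank0 row1 -> MISS (open row1); precharges=7
Acc 13: bank2 row0 -> HIT
Acc 14: bank0 row1 -> HIT

Answer: M M M M M H M M M M H M H H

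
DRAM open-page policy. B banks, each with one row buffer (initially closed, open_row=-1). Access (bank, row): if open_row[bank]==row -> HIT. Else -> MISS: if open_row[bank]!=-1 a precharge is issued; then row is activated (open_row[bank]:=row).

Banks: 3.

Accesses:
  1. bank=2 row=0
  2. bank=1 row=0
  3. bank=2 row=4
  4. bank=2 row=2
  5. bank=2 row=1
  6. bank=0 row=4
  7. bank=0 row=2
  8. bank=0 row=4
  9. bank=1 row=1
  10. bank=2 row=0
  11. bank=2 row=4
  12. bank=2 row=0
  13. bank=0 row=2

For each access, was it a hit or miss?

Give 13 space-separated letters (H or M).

Acc 1: bank2 row0 -> MISS (open row0); precharges=0
Acc 2: bank1 row0 -> MISS (open row0); precharges=0
Acc 3: bank2 row4 -> MISS (open row4); precharges=1
Acc 4: bank2 row2 -> MISS (open row2); precharges=2
Acc 5: bank2 row1 -> MISS (open row1); precharges=3
Acc 6: bank0 row4 -> MISS (open row4); precharges=3
Acc 7: bank0 row2 -> MISS (open row2); precharges=4
Acc 8: bank0 row4 -> MISS (open row4); precharges=5
Acc 9: bank1 row1 -> MISS (open row1); precharges=6
Acc 10: bank2 row0 -> MISS (open row0); precharges=7
Acc 11: bank2 row4 -> MISS (open row4); precharges=8
Acc 12: bank2 row0 -> MISS (open row0); precharges=9
Acc 13: bank0 row2 -> MISS (open row2); precharges=10

Answer: M M M M M M M M M M M M M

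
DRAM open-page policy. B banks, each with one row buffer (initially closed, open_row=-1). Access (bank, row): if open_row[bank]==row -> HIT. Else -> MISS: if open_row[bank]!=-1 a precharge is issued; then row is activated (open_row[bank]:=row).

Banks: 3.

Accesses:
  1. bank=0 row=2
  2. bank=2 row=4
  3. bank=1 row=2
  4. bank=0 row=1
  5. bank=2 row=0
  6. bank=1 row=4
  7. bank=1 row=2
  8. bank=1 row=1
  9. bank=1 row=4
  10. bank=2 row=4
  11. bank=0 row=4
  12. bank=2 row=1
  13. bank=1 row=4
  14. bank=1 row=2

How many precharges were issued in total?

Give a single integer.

Acc 1: bank0 row2 -> MISS (open row2); precharges=0
Acc 2: bank2 row4 -> MISS (open row4); precharges=0
Acc 3: bank1 row2 -> MISS (open row2); precharges=0
Acc 4: bank0 row1 -> MISS (open row1); precharges=1
Acc 5: bank2 row0 -> MISS (open row0); precharges=2
Acc 6: bank1 row4 -> MISS (open row4); precharges=3
Acc 7: bank1 row2 -> MISS (open row2); precharges=4
Acc 8: bank1 row1 -> MISS (open row1); precharges=5
Acc 9: bank1 row4 -> MISS (open row4); precharges=6
Acc 10: bank2 row4 -> MISS (open row4); precharges=7
Acc 11: bank0 row4 -> MISS (open row4); precharges=8
Acc 12: bank2 row1 -> MISS (open row1); precharges=9
Acc 13: bank1 row4 -> HIT
Acc 14: bank1 row2 -> MISS (open row2); precharges=10

Answer: 10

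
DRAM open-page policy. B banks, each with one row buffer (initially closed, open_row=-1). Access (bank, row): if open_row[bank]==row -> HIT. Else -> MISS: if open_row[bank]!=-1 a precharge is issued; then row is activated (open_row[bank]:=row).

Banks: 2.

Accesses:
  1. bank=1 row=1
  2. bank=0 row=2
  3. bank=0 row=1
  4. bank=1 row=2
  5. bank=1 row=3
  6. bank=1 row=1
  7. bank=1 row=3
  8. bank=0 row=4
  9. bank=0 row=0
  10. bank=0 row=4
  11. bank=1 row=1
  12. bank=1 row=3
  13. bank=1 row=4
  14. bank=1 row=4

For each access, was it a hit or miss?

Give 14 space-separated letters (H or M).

Acc 1: bank1 row1 -> MISS (open row1); precharges=0
Acc 2: bank0 row2 -> MISS (open row2); precharges=0
Acc 3: bank0 row1 -> MISS (open row1); precharges=1
Acc 4: bank1 row2 -> MISS (open row2); precharges=2
Acc 5: bank1 row3 -> MISS (open row3); precharges=3
Acc 6: bank1 row1 -> MISS (open row1); precharges=4
Acc 7: bank1 row3 -> MISS (open row3); precharges=5
Acc 8: bank0 row4 -> MISS (open row4); precharges=6
Acc 9: bank0 row0 -> MISS (open row0); precharges=7
Acc 10: bank0 row4 -> MISS (open row4); precharges=8
Acc 11: bank1 row1 -> MISS (open row1); precharges=9
Acc 12: bank1 row3 -> MISS (open row3); precharges=10
Acc 13: bank1 row4 -> MISS (open row4); precharges=11
Acc 14: bank1 row4 -> HIT

Answer: M M M M M M M M M M M M M H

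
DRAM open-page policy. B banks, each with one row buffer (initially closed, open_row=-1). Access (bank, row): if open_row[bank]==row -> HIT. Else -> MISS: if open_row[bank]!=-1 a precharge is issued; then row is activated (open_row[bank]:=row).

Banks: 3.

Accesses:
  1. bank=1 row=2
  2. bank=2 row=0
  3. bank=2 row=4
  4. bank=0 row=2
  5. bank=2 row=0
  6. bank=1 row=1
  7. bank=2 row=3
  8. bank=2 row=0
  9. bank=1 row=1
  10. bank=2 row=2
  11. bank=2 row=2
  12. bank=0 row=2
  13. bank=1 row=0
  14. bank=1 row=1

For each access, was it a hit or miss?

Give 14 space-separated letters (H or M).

Acc 1: bank1 row2 -> MISS (open row2); precharges=0
Acc 2: bank2 row0 -> MISS (open row0); precharges=0
Acc 3: bank2 row4 -> MISS (open row4); precharges=1
Acc 4: bank0 row2 -> MISS (open row2); precharges=1
Acc 5: bank2 row0 -> MISS (open row0); precharges=2
Acc 6: bank1 row1 -> MISS (open row1); precharges=3
Acc 7: bank2 row3 -> MISS (open row3); precharges=4
Acc 8: bank2 row0 -> MISS (open row0); precharges=5
Acc 9: bank1 row1 -> HIT
Acc 10: bank2 row2 -> MISS (open row2); precharges=6
Acc 11: bank2 row2 -> HIT
Acc 12: bank0 row2 -> HIT
Acc 13: bank1 row0 -> MISS (open row0); precharges=7
Acc 14: bank1 row1 -> MISS (open row1); precharges=8

Answer: M M M M M M M M H M H H M M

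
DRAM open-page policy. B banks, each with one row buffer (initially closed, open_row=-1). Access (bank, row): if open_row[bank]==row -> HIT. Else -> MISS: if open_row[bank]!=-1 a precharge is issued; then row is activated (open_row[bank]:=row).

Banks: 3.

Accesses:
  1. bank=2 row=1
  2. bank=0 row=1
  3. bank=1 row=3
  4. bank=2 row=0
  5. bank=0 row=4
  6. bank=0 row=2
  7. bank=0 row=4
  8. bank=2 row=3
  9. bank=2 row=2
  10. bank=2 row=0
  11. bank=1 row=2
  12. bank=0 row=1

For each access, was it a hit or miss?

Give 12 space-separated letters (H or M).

Acc 1: bank2 row1 -> MISS (open row1); precharges=0
Acc 2: bank0 row1 -> MISS (open row1); precharges=0
Acc 3: bank1 row3 -> MISS (open row3); precharges=0
Acc 4: bank2 row0 -> MISS (open row0); precharges=1
Acc 5: bank0 row4 -> MISS (open row4); precharges=2
Acc 6: bank0 row2 -> MISS (open row2); precharges=3
Acc 7: bank0 row4 -> MISS (open row4); precharges=4
Acc 8: bank2 row3 -> MISS (open row3); precharges=5
Acc 9: bank2 row2 -> MISS (open row2); precharges=6
Acc 10: bank2 row0 -> MISS (open row0); precharges=7
Acc 11: bank1 row2 -> MISS (open row2); precharges=8
Acc 12: bank0 row1 -> MISS (open row1); precharges=9

Answer: M M M M M M M M M M M M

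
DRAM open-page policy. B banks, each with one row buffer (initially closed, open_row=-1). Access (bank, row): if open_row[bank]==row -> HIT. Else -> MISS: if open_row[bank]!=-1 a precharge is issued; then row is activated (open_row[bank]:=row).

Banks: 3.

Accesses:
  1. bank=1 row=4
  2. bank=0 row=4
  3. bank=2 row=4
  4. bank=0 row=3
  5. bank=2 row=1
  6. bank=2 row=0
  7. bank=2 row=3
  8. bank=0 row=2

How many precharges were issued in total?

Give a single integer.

Acc 1: bank1 row4 -> MISS (open row4); precharges=0
Acc 2: bank0 row4 -> MISS (open row4); precharges=0
Acc 3: bank2 row4 -> MISS (open row4); precharges=0
Acc 4: bank0 row3 -> MISS (open row3); precharges=1
Acc 5: bank2 row1 -> MISS (open row1); precharges=2
Acc 6: bank2 row0 -> MISS (open row0); precharges=3
Acc 7: bank2 row3 -> MISS (open row3); precharges=4
Acc 8: bank0 row2 -> MISS (open row2); precharges=5

Answer: 5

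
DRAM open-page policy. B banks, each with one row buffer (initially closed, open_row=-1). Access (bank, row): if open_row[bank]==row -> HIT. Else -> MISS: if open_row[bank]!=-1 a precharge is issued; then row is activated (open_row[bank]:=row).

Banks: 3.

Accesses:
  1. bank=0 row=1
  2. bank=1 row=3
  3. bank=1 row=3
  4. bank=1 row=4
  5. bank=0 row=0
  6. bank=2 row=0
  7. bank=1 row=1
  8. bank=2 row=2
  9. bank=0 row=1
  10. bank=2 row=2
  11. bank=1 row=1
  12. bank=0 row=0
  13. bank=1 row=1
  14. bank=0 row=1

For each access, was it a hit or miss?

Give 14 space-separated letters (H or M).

Answer: M M H M M M M M M H H M H M

Derivation:
Acc 1: bank0 row1 -> MISS (open row1); precharges=0
Acc 2: bank1 row3 -> MISS (open row3); precharges=0
Acc 3: bank1 row3 -> HIT
Acc 4: bank1 row4 -> MISS (open row4); precharges=1
Acc 5: bank0 row0 -> MISS (open row0); precharges=2
Acc 6: bank2 row0 -> MISS (open row0); precharges=2
Acc 7: bank1 row1 -> MISS (open row1); precharges=3
Acc 8: bank2 row2 -> MISS (open row2); precharges=4
Acc 9: bank0 row1 -> MISS (open row1); precharges=5
Acc 10: bank2 row2 -> HIT
Acc 11: bank1 row1 -> HIT
Acc 12: bank0 row0 -> MISS (open row0); precharges=6
Acc 13: bank1 row1 -> HIT
Acc 14: bank0 row1 -> MISS (open row1); precharges=7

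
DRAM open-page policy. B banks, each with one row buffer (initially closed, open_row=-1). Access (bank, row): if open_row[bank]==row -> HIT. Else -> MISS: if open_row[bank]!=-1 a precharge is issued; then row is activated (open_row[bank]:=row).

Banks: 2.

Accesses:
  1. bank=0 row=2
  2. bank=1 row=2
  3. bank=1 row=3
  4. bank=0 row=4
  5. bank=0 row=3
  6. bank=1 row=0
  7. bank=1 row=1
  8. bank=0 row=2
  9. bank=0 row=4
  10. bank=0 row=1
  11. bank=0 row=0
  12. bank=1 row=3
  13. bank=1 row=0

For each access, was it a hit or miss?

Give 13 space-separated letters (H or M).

Acc 1: bank0 row2 -> MISS (open row2); precharges=0
Acc 2: bank1 row2 -> MISS (open row2); precharges=0
Acc 3: bank1 row3 -> MISS (open row3); precharges=1
Acc 4: bank0 row4 -> MISS (open row4); precharges=2
Acc 5: bank0 row3 -> MISS (open row3); precharges=3
Acc 6: bank1 row0 -> MISS (open row0); precharges=4
Acc 7: bank1 row1 -> MISS (open row1); precharges=5
Acc 8: bank0 row2 -> MISS (open row2); precharges=6
Acc 9: bank0 row4 -> MISS (open row4); precharges=7
Acc 10: bank0 row1 -> MISS (open row1); precharges=8
Acc 11: bank0 row0 -> MISS (open row0); precharges=9
Acc 12: bank1 row3 -> MISS (open row3); precharges=10
Acc 13: bank1 row0 -> MISS (open row0); precharges=11

Answer: M M M M M M M M M M M M M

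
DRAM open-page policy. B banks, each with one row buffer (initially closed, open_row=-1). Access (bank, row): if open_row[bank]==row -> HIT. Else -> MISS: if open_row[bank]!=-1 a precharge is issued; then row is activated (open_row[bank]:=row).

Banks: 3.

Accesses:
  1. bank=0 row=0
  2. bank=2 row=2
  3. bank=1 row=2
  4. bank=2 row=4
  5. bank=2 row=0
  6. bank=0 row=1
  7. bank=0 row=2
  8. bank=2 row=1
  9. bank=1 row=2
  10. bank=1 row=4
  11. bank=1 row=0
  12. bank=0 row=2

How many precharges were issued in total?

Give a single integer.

Answer: 7

Derivation:
Acc 1: bank0 row0 -> MISS (open row0); precharges=0
Acc 2: bank2 row2 -> MISS (open row2); precharges=0
Acc 3: bank1 row2 -> MISS (open row2); precharges=0
Acc 4: bank2 row4 -> MISS (open row4); precharges=1
Acc 5: bank2 row0 -> MISS (open row0); precharges=2
Acc 6: bank0 row1 -> MISS (open row1); precharges=3
Acc 7: bank0 row2 -> MISS (open row2); precharges=4
Acc 8: bank2 row1 -> MISS (open row1); precharges=5
Acc 9: bank1 row2 -> HIT
Acc 10: bank1 row4 -> MISS (open row4); precharges=6
Acc 11: bank1 row0 -> MISS (open row0); precharges=7
Acc 12: bank0 row2 -> HIT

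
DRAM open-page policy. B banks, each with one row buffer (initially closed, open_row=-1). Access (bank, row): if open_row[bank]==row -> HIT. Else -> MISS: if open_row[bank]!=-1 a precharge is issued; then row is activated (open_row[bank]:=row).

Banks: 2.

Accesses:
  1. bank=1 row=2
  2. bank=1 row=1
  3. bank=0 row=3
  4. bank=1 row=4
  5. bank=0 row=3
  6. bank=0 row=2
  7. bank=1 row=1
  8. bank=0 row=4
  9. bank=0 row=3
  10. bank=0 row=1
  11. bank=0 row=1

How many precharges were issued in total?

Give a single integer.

Acc 1: bank1 row2 -> MISS (open row2); precharges=0
Acc 2: bank1 row1 -> MISS (open row1); precharges=1
Acc 3: bank0 row3 -> MISS (open row3); precharges=1
Acc 4: bank1 row4 -> MISS (open row4); precharges=2
Acc 5: bank0 row3 -> HIT
Acc 6: bank0 row2 -> MISS (open row2); precharges=3
Acc 7: bank1 row1 -> MISS (open row1); precharges=4
Acc 8: bank0 row4 -> MISS (open row4); precharges=5
Acc 9: bank0 row3 -> MISS (open row3); precharges=6
Acc 10: bank0 row1 -> MISS (open row1); precharges=7
Acc 11: bank0 row1 -> HIT

Answer: 7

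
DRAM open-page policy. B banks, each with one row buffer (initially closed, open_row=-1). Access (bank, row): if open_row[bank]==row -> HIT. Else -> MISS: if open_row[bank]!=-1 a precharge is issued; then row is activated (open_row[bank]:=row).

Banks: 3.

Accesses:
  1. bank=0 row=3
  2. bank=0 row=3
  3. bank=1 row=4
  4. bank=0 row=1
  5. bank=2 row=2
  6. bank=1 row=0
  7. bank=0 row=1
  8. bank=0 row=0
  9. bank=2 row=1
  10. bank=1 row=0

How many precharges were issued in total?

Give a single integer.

Acc 1: bank0 row3 -> MISS (open row3); precharges=0
Acc 2: bank0 row3 -> HIT
Acc 3: bank1 row4 -> MISS (open row4); precharges=0
Acc 4: bank0 row1 -> MISS (open row1); precharges=1
Acc 5: bank2 row2 -> MISS (open row2); precharges=1
Acc 6: bank1 row0 -> MISS (open row0); precharges=2
Acc 7: bank0 row1 -> HIT
Acc 8: bank0 row0 -> MISS (open row0); precharges=3
Acc 9: bank2 row1 -> MISS (open row1); precharges=4
Acc 10: bank1 row0 -> HIT

Answer: 4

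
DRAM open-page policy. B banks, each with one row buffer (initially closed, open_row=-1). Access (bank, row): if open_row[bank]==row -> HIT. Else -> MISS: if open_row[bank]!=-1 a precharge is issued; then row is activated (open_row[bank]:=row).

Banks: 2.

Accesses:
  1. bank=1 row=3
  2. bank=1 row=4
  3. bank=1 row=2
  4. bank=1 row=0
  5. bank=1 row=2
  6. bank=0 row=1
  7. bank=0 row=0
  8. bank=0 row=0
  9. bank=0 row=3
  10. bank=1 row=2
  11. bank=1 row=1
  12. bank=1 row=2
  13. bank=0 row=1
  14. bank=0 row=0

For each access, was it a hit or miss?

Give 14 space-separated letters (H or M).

Answer: M M M M M M M H M H M M M M

Derivation:
Acc 1: bank1 row3 -> MISS (open row3); precharges=0
Acc 2: bank1 row4 -> MISS (open row4); precharges=1
Acc 3: bank1 row2 -> MISS (open row2); precharges=2
Acc 4: bank1 row0 -> MISS (open row0); precharges=3
Acc 5: bank1 row2 -> MISS (open row2); precharges=4
Acc 6: bank0 row1 -> MISS (open row1); precharges=4
Acc 7: bank0 row0 -> MISS (open row0); precharges=5
Acc 8: bank0 row0 -> HIT
Acc 9: bank0 row3 -> MISS (open row3); precharges=6
Acc 10: bank1 row2 -> HIT
Acc 11: bank1 row1 -> MISS (open row1); precharges=7
Acc 12: bank1 row2 -> MISS (open row2); precharges=8
Acc 13: bank0 row1 -> MISS (open row1); precharges=9
Acc 14: bank0 row0 -> MISS (open row0); precharges=10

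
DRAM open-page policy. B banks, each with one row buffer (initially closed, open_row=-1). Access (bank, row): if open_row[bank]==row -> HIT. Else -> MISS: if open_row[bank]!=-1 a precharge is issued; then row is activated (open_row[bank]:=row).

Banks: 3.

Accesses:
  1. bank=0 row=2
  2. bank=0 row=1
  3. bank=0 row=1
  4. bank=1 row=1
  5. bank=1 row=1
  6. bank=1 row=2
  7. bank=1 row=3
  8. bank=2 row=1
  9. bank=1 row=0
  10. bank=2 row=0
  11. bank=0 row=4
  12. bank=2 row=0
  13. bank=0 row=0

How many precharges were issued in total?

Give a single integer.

Acc 1: bank0 row2 -> MISS (open row2); precharges=0
Acc 2: bank0 row1 -> MISS (open row1); precharges=1
Acc 3: bank0 row1 -> HIT
Acc 4: bank1 row1 -> MISS (open row1); precharges=1
Acc 5: bank1 row1 -> HIT
Acc 6: bank1 row2 -> MISS (open row2); precharges=2
Acc 7: bank1 row3 -> MISS (open row3); precharges=3
Acc 8: bank2 row1 -> MISS (open row1); precharges=3
Acc 9: bank1 row0 -> MISS (open row0); precharges=4
Acc 10: bank2 row0 -> MISS (open row0); precharges=5
Acc 11: bank0 row4 -> MISS (open row4); precharges=6
Acc 12: bank2 row0 -> HIT
Acc 13: bank0 row0 -> MISS (open row0); precharges=7

Answer: 7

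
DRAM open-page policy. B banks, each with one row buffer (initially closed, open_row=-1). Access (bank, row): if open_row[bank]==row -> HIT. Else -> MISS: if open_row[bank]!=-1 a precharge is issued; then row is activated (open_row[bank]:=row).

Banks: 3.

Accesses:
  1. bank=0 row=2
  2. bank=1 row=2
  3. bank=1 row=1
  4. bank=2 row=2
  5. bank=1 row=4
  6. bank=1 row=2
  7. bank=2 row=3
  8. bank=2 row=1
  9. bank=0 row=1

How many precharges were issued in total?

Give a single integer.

Acc 1: bank0 row2 -> MISS (open row2); precharges=0
Acc 2: bank1 row2 -> MISS (open row2); precharges=0
Acc 3: bank1 row1 -> MISS (open row1); precharges=1
Acc 4: bank2 row2 -> MISS (open row2); precharges=1
Acc 5: bank1 row4 -> MISS (open row4); precharges=2
Acc 6: bank1 row2 -> MISS (open row2); precharges=3
Acc 7: bank2 row3 -> MISS (open row3); precharges=4
Acc 8: bank2 row1 -> MISS (open row1); precharges=5
Acc 9: bank0 row1 -> MISS (open row1); precharges=6

Answer: 6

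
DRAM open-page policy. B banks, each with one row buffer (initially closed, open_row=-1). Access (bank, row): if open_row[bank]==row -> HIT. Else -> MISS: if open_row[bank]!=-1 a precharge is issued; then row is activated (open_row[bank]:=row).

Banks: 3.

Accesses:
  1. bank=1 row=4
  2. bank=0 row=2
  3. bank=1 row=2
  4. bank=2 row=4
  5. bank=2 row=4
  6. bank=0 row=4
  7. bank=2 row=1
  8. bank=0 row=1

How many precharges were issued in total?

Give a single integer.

Answer: 4

Derivation:
Acc 1: bank1 row4 -> MISS (open row4); precharges=0
Acc 2: bank0 row2 -> MISS (open row2); precharges=0
Acc 3: bank1 row2 -> MISS (open row2); precharges=1
Acc 4: bank2 row4 -> MISS (open row4); precharges=1
Acc 5: bank2 row4 -> HIT
Acc 6: bank0 row4 -> MISS (open row4); precharges=2
Acc 7: bank2 row1 -> MISS (open row1); precharges=3
Acc 8: bank0 row1 -> MISS (open row1); precharges=4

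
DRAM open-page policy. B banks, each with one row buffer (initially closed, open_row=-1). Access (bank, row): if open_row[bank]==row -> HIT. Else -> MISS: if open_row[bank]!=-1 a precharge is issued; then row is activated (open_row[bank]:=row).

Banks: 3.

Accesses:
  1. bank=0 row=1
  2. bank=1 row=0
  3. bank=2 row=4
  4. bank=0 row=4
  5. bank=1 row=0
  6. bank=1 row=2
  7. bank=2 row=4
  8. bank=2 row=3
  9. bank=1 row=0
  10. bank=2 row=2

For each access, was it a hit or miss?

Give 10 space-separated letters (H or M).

Acc 1: bank0 row1 -> MISS (open row1); precharges=0
Acc 2: bank1 row0 -> MISS (open row0); precharges=0
Acc 3: bank2 row4 -> MISS (open row4); precharges=0
Acc 4: bank0 row4 -> MISS (open row4); precharges=1
Acc 5: bank1 row0 -> HIT
Acc 6: bank1 row2 -> MISS (open row2); precharges=2
Acc 7: bank2 row4 -> HIT
Acc 8: bank2 row3 -> MISS (open row3); precharges=3
Acc 9: bank1 row0 -> MISS (open row0); precharges=4
Acc 10: bank2 row2 -> MISS (open row2); precharges=5

Answer: M M M M H M H M M M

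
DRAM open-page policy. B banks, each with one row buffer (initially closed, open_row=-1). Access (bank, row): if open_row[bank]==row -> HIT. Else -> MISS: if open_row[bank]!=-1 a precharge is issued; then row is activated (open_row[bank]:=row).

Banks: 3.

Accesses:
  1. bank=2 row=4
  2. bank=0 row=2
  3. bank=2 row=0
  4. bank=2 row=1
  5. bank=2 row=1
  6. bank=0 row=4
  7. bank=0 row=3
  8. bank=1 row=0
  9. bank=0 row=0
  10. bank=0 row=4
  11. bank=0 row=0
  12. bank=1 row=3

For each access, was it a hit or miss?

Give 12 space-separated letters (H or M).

Acc 1: bank2 row4 -> MISS (open row4); precharges=0
Acc 2: bank0 row2 -> MISS (open row2); precharges=0
Acc 3: bank2 row0 -> MISS (open row0); precharges=1
Acc 4: bank2 row1 -> MISS (open row1); precharges=2
Acc 5: bank2 row1 -> HIT
Acc 6: bank0 row4 -> MISS (open row4); precharges=3
Acc 7: bank0 row3 -> MISS (open row3); precharges=4
Acc 8: bank1 row0 -> MISS (open row0); precharges=4
Acc 9: bank0 row0 -> MISS (open row0); precharges=5
Acc 10: bank0 row4 -> MISS (open row4); precharges=6
Acc 11: bank0 row0 -> MISS (open row0); precharges=7
Acc 12: bank1 row3 -> MISS (open row3); precharges=8

Answer: M M M M H M M M M M M M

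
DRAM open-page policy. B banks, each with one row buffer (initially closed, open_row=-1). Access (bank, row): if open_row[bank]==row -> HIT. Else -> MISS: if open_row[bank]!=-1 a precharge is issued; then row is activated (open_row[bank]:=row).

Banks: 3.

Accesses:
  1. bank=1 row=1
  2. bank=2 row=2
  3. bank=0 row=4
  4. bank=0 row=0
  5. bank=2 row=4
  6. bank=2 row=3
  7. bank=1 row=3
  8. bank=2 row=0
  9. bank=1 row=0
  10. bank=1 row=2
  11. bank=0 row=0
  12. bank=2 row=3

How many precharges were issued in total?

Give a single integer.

Acc 1: bank1 row1 -> MISS (open row1); precharges=0
Acc 2: bank2 row2 -> MISS (open row2); precharges=0
Acc 3: bank0 row4 -> MISS (open row4); precharges=0
Acc 4: bank0 row0 -> MISS (open row0); precharges=1
Acc 5: bank2 row4 -> MISS (open row4); precharges=2
Acc 6: bank2 row3 -> MISS (open row3); precharges=3
Acc 7: bank1 row3 -> MISS (open row3); precharges=4
Acc 8: bank2 row0 -> MISS (open row0); precharges=5
Acc 9: bank1 row0 -> MISS (open row0); precharges=6
Acc 10: bank1 row2 -> MISS (open row2); precharges=7
Acc 11: bank0 row0 -> HIT
Acc 12: bank2 row3 -> MISS (open row3); precharges=8

Answer: 8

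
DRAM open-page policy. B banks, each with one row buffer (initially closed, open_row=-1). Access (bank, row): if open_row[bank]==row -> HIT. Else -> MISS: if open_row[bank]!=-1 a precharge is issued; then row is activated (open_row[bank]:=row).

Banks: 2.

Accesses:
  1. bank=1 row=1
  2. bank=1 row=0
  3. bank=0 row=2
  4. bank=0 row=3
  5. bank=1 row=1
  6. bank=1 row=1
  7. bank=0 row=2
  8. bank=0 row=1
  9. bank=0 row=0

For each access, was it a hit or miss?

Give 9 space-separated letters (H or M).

Answer: M M M M M H M M M

Derivation:
Acc 1: bank1 row1 -> MISS (open row1); precharges=0
Acc 2: bank1 row0 -> MISS (open row0); precharges=1
Acc 3: bank0 row2 -> MISS (open row2); precharges=1
Acc 4: bank0 row3 -> MISS (open row3); precharges=2
Acc 5: bank1 row1 -> MISS (open row1); precharges=3
Acc 6: bank1 row1 -> HIT
Acc 7: bank0 row2 -> MISS (open row2); precharges=4
Acc 8: bank0 row1 -> MISS (open row1); precharges=5
Acc 9: bank0 row0 -> MISS (open row0); precharges=6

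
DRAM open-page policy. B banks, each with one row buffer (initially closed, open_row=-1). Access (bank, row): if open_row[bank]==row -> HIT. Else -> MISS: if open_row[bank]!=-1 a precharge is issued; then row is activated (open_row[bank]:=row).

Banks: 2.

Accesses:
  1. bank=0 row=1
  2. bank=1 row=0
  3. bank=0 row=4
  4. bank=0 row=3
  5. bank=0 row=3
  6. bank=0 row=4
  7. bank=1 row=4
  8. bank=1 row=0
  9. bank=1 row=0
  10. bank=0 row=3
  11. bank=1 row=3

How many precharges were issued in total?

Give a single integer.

Acc 1: bank0 row1 -> MISS (open row1); precharges=0
Acc 2: bank1 row0 -> MISS (open row0); precharges=0
Acc 3: bank0 row4 -> MISS (open row4); precharges=1
Acc 4: bank0 row3 -> MISS (open row3); precharges=2
Acc 5: bank0 row3 -> HIT
Acc 6: bank0 row4 -> MISS (open row4); precharges=3
Acc 7: bank1 row4 -> MISS (open row4); precharges=4
Acc 8: bank1 row0 -> MISS (open row0); precharges=5
Acc 9: bank1 row0 -> HIT
Acc 10: bank0 row3 -> MISS (open row3); precharges=6
Acc 11: bank1 row3 -> MISS (open row3); precharges=7

Answer: 7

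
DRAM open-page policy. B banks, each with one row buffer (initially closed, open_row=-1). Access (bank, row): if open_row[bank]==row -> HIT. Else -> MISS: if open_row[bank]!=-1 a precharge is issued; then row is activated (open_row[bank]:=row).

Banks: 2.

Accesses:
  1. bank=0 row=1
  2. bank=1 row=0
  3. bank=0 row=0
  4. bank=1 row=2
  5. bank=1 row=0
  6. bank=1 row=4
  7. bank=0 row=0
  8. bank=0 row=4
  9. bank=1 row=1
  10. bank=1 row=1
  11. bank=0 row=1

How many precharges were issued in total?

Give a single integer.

Acc 1: bank0 row1 -> MISS (open row1); precharges=0
Acc 2: bank1 row0 -> MISS (open row0); precharges=0
Acc 3: bank0 row0 -> MISS (open row0); precharges=1
Acc 4: bank1 row2 -> MISS (open row2); precharges=2
Acc 5: bank1 row0 -> MISS (open row0); precharges=3
Acc 6: bank1 row4 -> MISS (open row4); precharges=4
Acc 7: bank0 row0 -> HIT
Acc 8: bank0 row4 -> MISS (open row4); precharges=5
Acc 9: bank1 row1 -> MISS (open row1); precharges=6
Acc 10: bank1 row1 -> HIT
Acc 11: bank0 row1 -> MISS (open row1); precharges=7

Answer: 7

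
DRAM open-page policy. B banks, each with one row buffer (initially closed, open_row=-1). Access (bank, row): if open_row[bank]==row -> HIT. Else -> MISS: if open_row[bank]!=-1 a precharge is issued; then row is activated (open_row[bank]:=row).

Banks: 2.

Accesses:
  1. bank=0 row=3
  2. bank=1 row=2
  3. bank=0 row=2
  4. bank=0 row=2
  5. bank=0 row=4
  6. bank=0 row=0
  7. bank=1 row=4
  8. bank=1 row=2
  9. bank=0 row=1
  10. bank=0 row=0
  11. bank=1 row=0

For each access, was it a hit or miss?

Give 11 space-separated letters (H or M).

Answer: M M M H M M M M M M M

Derivation:
Acc 1: bank0 row3 -> MISS (open row3); precharges=0
Acc 2: bank1 row2 -> MISS (open row2); precharges=0
Acc 3: bank0 row2 -> MISS (open row2); precharges=1
Acc 4: bank0 row2 -> HIT
Acc 5: bank0 row4 -> MISS (open row4); precharges=2
Acc 6: bank0 row0 -> MISS (open row0); precharges=3
Acc 7: bank1 row4 -> MISS (open row4); precharges=4
Acc 8: bank1 row2 -> MISS (open row2); precharges=5
Acc 9: bank0 row1 -> MISS (open row1); precharges=6
Acc 10: bank0 row0 -> MISS (open row0); precharges=7
Acc 11: bank1 row0 -> MISS (open row0); precharges=8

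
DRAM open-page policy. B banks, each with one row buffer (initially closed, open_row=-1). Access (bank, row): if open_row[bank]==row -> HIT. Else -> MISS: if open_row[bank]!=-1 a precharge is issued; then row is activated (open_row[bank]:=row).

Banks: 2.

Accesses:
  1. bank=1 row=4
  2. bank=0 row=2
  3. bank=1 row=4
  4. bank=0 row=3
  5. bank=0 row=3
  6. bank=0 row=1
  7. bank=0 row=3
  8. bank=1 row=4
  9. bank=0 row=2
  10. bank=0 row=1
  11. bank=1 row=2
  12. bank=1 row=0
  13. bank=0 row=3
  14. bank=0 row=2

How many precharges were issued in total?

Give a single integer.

Answer: 9

Derivation:
Acc 1: bank1 row4 -> MISS (open row4); precharges=0
Acc 2: bank0 row2 -> MISS (open row2); precharges=0
Acc 3: bank1 row4 -> HIT
Acc 4: bank0 row3 -> MISS (open row3); precharges=1
Acc 5: bank0 row3 -> HIT
Acc 6: bank0 row1 -> MISS (open row1); precharges=2
Acc 7: bank0 row3 -> MISS (open row3); precharges=3
Acc 8: bank1 row4 -> HIT
Acc 9: bank0 row2 -> MISS (open row2); precharges=4
Acc 10: bank0 row1 -> MISS (open row1); precharges=5
Acc 11: bank1 row2 -> MISS (open row2); precharges=6
Acc 12: bank1 row0 -> MISS (open row0); precharges=7
Acc 13: bank0 row3 -> MISS (open row3); precharges=8
Acc 14: bank0 row2 -> MISS (open row2); precharges=9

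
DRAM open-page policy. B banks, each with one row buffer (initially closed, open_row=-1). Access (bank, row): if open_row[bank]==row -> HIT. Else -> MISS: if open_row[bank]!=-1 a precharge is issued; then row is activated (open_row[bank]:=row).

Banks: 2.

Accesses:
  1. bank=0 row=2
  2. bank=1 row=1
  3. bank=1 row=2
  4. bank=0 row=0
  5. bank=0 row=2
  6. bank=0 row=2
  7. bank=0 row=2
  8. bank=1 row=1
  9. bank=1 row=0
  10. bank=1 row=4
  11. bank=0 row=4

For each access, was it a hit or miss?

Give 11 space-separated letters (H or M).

Acc 1: bank0 row2 -> MISS (open row2); precharges=0
Acc 2: bank1 row1 -> MISS (open row1); precharges=0
Acc 3: bank1 row2 -> MISS (open row2); precharges=1
Acc 4: bank0 row0 -> MISS (open row0); precharges=2
Acc 5: bank0 row2 -> MISS (open row2); precharges=3
Acc 6: bank0 row2 -> HIT
Acc 7: bank0 row2 -> HIT
Acc 8: bank1 row1 -> MISS (open row1); precharges=4
Acc 9: bank1 row0 -> MISS (open row0); precharges=5
Acc 10: bank1 row4 -> MISS (open row4); precharges=6
Acc 11: bank0 row4 -> MISS (open row4); precharges=7

Answer: M M M M M H H M M M M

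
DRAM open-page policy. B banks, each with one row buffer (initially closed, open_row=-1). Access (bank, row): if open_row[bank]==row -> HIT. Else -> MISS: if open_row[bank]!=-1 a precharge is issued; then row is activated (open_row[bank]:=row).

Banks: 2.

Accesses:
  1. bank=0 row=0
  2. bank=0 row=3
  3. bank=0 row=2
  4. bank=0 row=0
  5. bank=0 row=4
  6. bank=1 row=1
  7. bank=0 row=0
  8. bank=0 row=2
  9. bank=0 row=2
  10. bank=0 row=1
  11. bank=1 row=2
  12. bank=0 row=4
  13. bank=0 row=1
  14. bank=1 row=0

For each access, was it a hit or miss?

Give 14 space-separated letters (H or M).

Answer: M M M M M M M M H M M M M M

Derivation:
Acc 1: bank0 row0 -> MISS (open row0); precharges=0
Acc 2: bank0 row3 -> MISS (open row3); precharges=1
Acc 3: bank0 row2 -> MISS (open row2); precharges=2
Acc 4: bank0 row0 -> MISS (open row0); precharges=3
Acc 5: bank0 row4 -> MISS (open row4); precharges=4
Acc 6: bank1 row1 -> MISS (open row1); precharges=4
Acc 7: bank0 row0 -> MISS (open row0); precharges=5
Acc 8: bank0 row2 -> MISS (open row2); precharges=6
Acc 9: bank0 row2 -> HIT
Acc 10: bank0 row1 -> MISS (open row1); precharges=7
Acc 11: bank1 row2 -> MISS (open row2); precharges=8
Acc 12: bank0 row4 -> MISS (open row4); precharges=9
Acc 13: bank0 row1 -> MISS (open row1); precharges=10
Acc 14: bank1 row0 -> MISS (open row0); precharges=11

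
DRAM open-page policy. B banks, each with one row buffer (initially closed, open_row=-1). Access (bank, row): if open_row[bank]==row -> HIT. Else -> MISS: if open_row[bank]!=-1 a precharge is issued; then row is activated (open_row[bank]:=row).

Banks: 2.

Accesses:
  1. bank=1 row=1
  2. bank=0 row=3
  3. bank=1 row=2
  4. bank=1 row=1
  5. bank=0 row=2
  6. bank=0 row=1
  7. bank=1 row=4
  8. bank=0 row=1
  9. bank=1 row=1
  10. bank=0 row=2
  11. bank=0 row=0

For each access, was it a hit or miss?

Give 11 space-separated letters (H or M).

Answer: M M M M M M M H M M M

Derivation:
Acc 1: bank1 row1 -> MISS (open row1); precharges=0
Acc 2: bank0 row3 -> MISS (open row3); precharges=0
Acc 3: bank1 row2 -> MISS (open row2); precharges=1
Acc 4: bank1 row1 -> MISS (open row1); precharges=2
Acc 5: bank0 row2 -> MISS (open row2); precharges=3
Acc 6: bank0 row1 -> MISS (open row1); precharges=4
Acc 7: bank1 row4 -> MISS (open row4); precharges=5
Acc 8: bank0 row1 -> HIT
Acc 9: bank1 row1 -> MISS (open row1); precharges=6
Acc 10: bank0 row2 -> MISS (open row2); precharges=7
Acc 11: bank0 row0 -> MISS (open row0); precharges=8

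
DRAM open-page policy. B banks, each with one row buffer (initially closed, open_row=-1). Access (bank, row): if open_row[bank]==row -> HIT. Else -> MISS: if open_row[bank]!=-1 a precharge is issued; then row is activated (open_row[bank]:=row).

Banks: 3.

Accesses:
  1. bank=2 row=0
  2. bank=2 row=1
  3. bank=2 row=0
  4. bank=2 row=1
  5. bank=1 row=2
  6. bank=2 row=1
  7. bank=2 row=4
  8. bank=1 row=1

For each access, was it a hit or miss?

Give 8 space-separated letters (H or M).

Acc 1: bank2 row0 -> MISS (open row0); precharges=0
Acc 2: bank2 row1 -> MISS (open row1); precharges=1
Acc 3: bank2 row0 -> MISS (open row0); precharges=2
Acc 4: bank2 row1 -> MISS (open row1); precharges=3
Acc 5: bank1 row2 -> MISS (open row2); precharges=3
Acc 6: bank2 row1 -> HIT
Acc 7: bank2 row4 -> MISS (open row4); precharges=4
Acc 8: bank1 row1 -> MISS (open row1); precharges=5

Answer: M M M M M H M M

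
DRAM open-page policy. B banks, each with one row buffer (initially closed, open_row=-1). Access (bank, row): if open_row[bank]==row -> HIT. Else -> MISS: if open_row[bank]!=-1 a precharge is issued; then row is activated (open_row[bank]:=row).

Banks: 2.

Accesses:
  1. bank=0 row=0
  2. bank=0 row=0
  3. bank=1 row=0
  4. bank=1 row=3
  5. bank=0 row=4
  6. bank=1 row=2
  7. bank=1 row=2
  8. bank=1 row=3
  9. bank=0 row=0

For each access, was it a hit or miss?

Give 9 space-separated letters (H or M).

Acc 1: bank0 row0 -> MISS (open row0); precharges=0
Acc 2: bank0 row0 -> HIT
Acc 3: bank1 row0 -> MISS (open row0); precharges=0
Acc 4: bank1 row3 -> MISS (open row3); precharges=1
Acc 5: bank0 row4 -> MISS (open row4); precharges=2
Acc 6: bank1 row2 -> MISS (open row2); precharges=3
Acc 7: bank1 row2 -> HIT
Acc 8: bank1 row3 -> MISS (open row3); precharges=4
Acc 9: bank0 row0 -> MISS (open row0); precharges=5

Answer: M H M M M M H M M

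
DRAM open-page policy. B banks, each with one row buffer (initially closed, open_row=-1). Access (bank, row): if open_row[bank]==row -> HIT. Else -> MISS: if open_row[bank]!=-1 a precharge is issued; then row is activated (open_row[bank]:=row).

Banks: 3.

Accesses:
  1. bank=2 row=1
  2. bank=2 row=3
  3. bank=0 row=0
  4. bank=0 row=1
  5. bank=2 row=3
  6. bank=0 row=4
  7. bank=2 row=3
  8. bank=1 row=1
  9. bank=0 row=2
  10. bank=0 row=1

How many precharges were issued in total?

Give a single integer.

Acc 1: bank2 row1 -> MISS (open row1); precharges=0
Acc 2: bank2 row3 -> MISS (open row3); precharges=1
Acc 3: bank0 row0 -> MISS (open row0); precharges=1
Acc 4: bank0 row1 -> MISS (open row1); precharges=2
Acc 5: bank2 row3 -> HIT
Acc 6: bank0 row4 -> MISS (open row4); precharges=3
Acc 7: bank2 row3 -> HIT
Acc 8: bank1 row1 -> MISS (open row1); precharges=3
Acc 9: bank0 row2 -> MISS (open row2); precharges=4
Acc 10: bank0 row1 -> MISS (open row1); precharges=5

Answer: 5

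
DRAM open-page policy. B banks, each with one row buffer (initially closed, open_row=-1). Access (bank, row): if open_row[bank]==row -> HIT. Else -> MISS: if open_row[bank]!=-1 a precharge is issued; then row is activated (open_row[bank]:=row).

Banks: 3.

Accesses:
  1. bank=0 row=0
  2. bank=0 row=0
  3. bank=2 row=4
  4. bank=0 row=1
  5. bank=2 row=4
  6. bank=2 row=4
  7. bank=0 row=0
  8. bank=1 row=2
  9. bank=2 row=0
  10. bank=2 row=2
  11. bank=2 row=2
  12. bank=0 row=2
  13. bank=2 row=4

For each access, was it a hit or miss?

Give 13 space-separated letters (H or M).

Answer: M H M M H H M M M M H M M

Derivation:
Acc 1: bank0 row0 -> MISS (open row0); precharges=0
Acc 2: bank0 row0 -> HIT
Acc 3: bank2 row4 -> MISS (open row4); precharges=0
Acc 4: bank0 row1 -> MISS (open row1); precharges=1
Acc 5: bank2 row4 -> HIT
Acc 6: bank2 row4 -> HIT
Acc 7: bank0 row0 -> MISS (open row0); precharges=2
Acc 8: bank1 row2 -> MISS (open row2); precharges=2
Acc 9: bank2 row0 -> MISS (open row0); precharges=3
Acc 10: bank2 row2 -> MISS (open row2); precharges=4
Acc 11: bank2 row2 -> HIT
Acc 12: bank0 row2 -> MISS (open row2); precharges=5
Acc 13: bank2 row4 -> MISS (open row4); precharges=6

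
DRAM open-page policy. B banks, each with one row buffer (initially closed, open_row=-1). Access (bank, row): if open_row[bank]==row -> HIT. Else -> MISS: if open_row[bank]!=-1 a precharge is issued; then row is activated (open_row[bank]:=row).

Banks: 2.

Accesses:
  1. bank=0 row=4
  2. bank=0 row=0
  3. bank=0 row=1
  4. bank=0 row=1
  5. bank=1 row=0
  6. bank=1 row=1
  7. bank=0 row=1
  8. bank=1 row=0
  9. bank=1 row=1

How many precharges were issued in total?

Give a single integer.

Acc 1: bank0 row4 -> MISS (open row4); precharges=0
Acc 2: bank0 row0 -> MISS (open row0); precharges=1
Acc 3: bank0 row1 -> MISS (open row1); precharges=2
Acc 4: bank0 row1 -> HIT
Acc 5: bank1 row0 -> MISS (open row0); precharges=2
Acc 6: bank1 row1 -> MISS (open row1); precharges=3
Acc 7: bank0 row1 -> HIT
Acc 8: bank1 row0 -> MISS (open row0); precharges=4
Acc 9: bank1 row1 -> MISS (open row1); precharges=5

Answer: 5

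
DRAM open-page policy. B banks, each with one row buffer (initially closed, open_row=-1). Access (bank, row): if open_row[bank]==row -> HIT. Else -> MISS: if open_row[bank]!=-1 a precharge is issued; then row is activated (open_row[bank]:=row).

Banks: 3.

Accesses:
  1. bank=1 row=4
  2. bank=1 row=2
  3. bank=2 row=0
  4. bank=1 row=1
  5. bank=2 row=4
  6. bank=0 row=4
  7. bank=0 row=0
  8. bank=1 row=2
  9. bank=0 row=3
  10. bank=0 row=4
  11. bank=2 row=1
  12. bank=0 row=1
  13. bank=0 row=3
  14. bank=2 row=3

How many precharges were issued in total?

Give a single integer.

Acc 1: bank1 row4 -> MISS (open row4); precharges=0
Acc 2: bank1 row2 -> MISS (open row2); precharges=1
Acc 3: bank2 row0 -> MISS (open row0); precharges=1
Acc 4: bank1 row1 -> MISS (open row1); precharges=2
Acc 5: bank2 row4 -> MISS (open row4); precharges=3
Acc 6: bank0 row4 -> MISS (open row4); precharges=3
Acc 7: bank0 row0 -> MISS (open row0); precharges=4
Acc 8: bank1 row2 -> MISS (open row2); precharges=5
Acc 9: bank0 row3 -> MISS (open row3); precharges=6
Acc 10: bank0 row4 -> MISS (open row4); precharges=7
Acc 11: bank2 row1 -> MISS (open row1); precharges=8
Acc 12: bank0 row1 -> MISS (open row1); precharges=9
Acc 13: bank0 row3 -> MISS (open row3); precharges=10
Acc 14: bank2 row3 -> MISS (open row3); precharges=11

Answer: 11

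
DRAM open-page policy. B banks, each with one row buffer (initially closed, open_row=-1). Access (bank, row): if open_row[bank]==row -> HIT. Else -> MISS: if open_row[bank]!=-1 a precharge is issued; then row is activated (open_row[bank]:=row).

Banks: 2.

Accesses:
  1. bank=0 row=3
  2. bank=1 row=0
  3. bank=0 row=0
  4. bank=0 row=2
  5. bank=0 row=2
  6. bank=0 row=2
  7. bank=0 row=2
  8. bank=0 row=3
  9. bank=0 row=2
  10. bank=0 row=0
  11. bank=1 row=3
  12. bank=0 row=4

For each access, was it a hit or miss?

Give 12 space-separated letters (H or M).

Acc 1: bank0 row3 -> MISS (open row3); precharges=0
Acc 2: bank1 row0 -> MISS (open row0); precharges=0
Acc 3: bank0 row0 -> MISS (open row0); precharges=1
Acc 4: bank0 row2 -> MISS (open row2); precharges=2
Acc 5: bank0 row2 -> HIT
Acc 6: bank0 row2 -> HIT
Acc 7: bank0 row2 -> HIT
Acc 8: bank0 row3 -> MISS (open row3); precharges=3
Acc 9: bank0 row2 -> MISS (open row2); precharges=4
Acc 10: bank0 row0 -> MISS (open row0); precharges=5
Acc 11: bank1 row3 -> MISS (open row3); precharges=6
Acc 12: bank0 row4 -> MISS (open row4); precharges=7

Answer: M M M M H H H M M M M M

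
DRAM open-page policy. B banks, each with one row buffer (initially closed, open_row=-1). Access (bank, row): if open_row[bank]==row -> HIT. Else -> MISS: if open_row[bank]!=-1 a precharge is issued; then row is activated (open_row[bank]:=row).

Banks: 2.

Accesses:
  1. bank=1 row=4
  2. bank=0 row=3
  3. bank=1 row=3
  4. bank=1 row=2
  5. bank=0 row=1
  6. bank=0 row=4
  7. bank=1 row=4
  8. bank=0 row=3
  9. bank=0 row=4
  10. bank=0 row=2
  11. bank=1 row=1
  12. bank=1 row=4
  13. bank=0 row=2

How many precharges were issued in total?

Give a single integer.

Acc 1: bank1 row4 -> MISS (open row4); precharges=0
Acc 2: bank0 row3 -> MISS (open row3); precharges=0
Acc 3: bank1 row3 -> MISS (open row3); precharges=1
Acc 4: bank1 row2 -> MISS (open row2); precharges=2
Acc 5: bank0 row1 -> MISS (open row1); precharges=3
Acc 6: bank0 row4 -> MISS (open row4); precharges=4
Acc 7: bank1 row4 -> MISS (open row4); precharges=5
Acc 8: bank0 row3 -> MISS (open row3); precharges=6
Acc 9: bank0 row4 -> MISS (open row4); precharges=7
Acc 10: bank0 row2 -> MISS (open row2); precharges=8
Acc 11: bank1 row1 -> MISS (open row1); precharges=9
Acc 12: bank1 row4 -> MISS (open row4); precharges=10
Acc 13: bank0 row2 -> HIT

Answer: 10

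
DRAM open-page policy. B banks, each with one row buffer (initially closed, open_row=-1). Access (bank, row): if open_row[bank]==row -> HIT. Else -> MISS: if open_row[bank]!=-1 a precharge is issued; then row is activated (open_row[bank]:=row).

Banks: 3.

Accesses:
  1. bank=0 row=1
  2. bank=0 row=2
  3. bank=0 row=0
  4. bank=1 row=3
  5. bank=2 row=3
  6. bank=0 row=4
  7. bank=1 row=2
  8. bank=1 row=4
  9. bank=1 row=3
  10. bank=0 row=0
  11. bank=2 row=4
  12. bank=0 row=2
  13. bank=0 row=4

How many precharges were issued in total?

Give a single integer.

Acc 1: bank0 row1 -> MISS (open row1); precharges=0
Acc 2: bank0 row2 -> MISS (open row2); precharges=1
Acc 3: bank0 row0 -> MISS (open row0); precharges=2
Acc 4: bank1 row3 -> MISS (open row3); precharges=2
Acc 5: bank2 row3 -> MISS (open row3); precharges=2
Acc 6: bank0 row4 -> MISS (open row4); precharges=3
Acc 7: bank1 row2 -> MISS (open row2); precharges=4
Acc 8: bank1 row4 -> MISS (open row4); precharges=5
Acc 9: bank1 row3 -> MISS (open row3); precharges=6
Acc 10: bank0 row0 -> MISS (open row0); precharges=7
Acc 11: bank2 row4 -> MISS (open row4); precharges=8
Acc 12: bank0 row2 -> MISS (open row2); precharges=9
Acc 13: bank0 row4 -> MISS (open row4); precharges=10

Answer: 10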